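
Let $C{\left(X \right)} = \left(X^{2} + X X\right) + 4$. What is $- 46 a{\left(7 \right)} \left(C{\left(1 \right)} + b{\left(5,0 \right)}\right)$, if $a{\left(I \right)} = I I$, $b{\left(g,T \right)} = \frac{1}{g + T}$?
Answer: $- \frac{69874}{5} \approx -13975.0$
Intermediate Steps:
$C{\left(X \right)} = 4 + 2 X^{2}$ ($C{\left(X \right)} = \left(X^{2} + X^{2}\right) + 4 = 2 X^{2} + 4 = 4 + 2 X^{2}$)
$b{\left(g,T \right)} = \frac{1}{T + g}$
$a{\left(I \right)} = I^{2}$
$- 46 a{\left(7 \right)} \left(C{\left(1 \right)} + b{\left(5,0 \right)}\right) = - 46 \cdot 7^{2} \left(\left(4 + 2 \cdot 1^{2}\right) + \frac{1}{0 + 5}\right) = \left(-46\right) 49 \left(\left(4 + 2 \cdot 1\right) + \frac{1}{5}\right) = - 2254 \left(\left(4 + 2\right) + \frac{1}{5}\right) = - 2254 \left(6 + \frac{1}{5}\right) = \left(-2254\right) \frac{31}{5} = - \frac{69874}{5}$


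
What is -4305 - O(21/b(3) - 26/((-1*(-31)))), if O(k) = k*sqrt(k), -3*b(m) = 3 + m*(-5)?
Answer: -4305 - 547*sqrt(16957)/7688 ≈ -4314.3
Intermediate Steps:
b(m) = -1 + 5*m/3 (b(m) = -(3 + m*(-5))/3 = -(3 - 5*m)/3 = -1 + 5*m/3)
O(k) = k**(3/2)
-4305 - O(21/b(3) - 26/((-1*(-31)))) = -4305 - (21/(-1 + (5/3)*3) - 26/((-1*(-31))))**(3/2) = -4305 - (21/(-1 + 5) - 26/31)**(3/2) = -4305 - (21/4 - 26*1/31)**(3/2) = -4305 - (21*(1/4) - 26/31)**(3/2) = -4305 - (21/4 - 26/31)**(3/2) = -4305 - (547/124)**(3/2) = -4305 - 547*sqrt(16957)/7688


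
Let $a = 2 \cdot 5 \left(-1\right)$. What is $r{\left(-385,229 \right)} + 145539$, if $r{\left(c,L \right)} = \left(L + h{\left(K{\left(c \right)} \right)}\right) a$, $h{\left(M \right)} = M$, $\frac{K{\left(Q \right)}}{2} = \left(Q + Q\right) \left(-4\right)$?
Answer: $81649$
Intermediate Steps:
$K{\left(Q \right)} = - 16 Q$ ($K{\left(Q \right)} = 2 \left(Q + Q\right) \left(-4\right) = 2 \cdot 2 Q \left(-4\right) = 2 \left(- 8 Q\right) = - 16 Q$)
$a = -10$ ($a = 10 \left(-1\right) = -10$)
$r{\left(c,L \right)} = - 10 L + 160 c$ ($r{\left(c,L \right)} = \left(L - 16 c\right) \left(-10\right) = - 10 L + 160 c$)
$r{\left(-385,229 \right)} + 145539 = \left(\left(-10\right) 229 + 160 \left(-385\right)\right) + 145539 = \left(-2290 - 61600\right) + 145539 = -63890 + 145539 = 81649$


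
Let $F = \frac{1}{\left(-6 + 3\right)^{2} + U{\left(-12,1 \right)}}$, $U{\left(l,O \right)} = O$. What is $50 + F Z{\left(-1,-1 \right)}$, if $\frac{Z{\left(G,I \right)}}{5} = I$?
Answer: $\frac{99}{2} \approx 49.5$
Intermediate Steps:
$Z{\left(G,I \right)} = 5 I$
$F = \frac{1}{10}$ ($F = \frac{1}{\left(-6 + 3\right)^{2} + 1} = \frac{1}{\left(-3\right)^{2} + 1} = \frac{1}{9 + 1} = \frac{1}{10} \approx 0.1$)
$50 + F Z{\left(-1,-1 \right)} = 50 + \frac{5 \left(-1\right)}{10} = 50 + \frac{1}{10} \left(-5\right) = 50 - \frac{1}{2} = \frac{99}{2}$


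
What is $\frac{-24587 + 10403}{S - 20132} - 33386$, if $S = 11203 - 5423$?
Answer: $- \frac{19964237}{598} \approx -33385.0$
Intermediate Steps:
$S = 5780$
$\frac{-24587 + 10403}{S - 20132} - 33386 = \frac{-24587 + 10403}{5780 - 20132} - 33386 = - \frac{14184}{-14352} - 33386 = \left(-14184\right) \left(- \frac{1}{14352}\right) - 33386 = \frac{591}{598} - 33386 = - \frac{19964237}{598}$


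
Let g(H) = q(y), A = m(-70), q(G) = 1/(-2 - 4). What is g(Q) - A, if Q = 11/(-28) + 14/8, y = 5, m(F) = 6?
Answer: -37/6 ≈ -6.1667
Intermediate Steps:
q(G) = -⅙ (q(G) = 1/(-6) = -⅙)
A = 6
Q = 19/14 (Q = 11*(-1/28) + 14*(⅛) = -11/28 + 7/4 = 19/14 ≈ 1.3571)
g(H) = -⅙
g(Q) - A = -⅙ - 1*6 = -⅙ - 6 = -37/6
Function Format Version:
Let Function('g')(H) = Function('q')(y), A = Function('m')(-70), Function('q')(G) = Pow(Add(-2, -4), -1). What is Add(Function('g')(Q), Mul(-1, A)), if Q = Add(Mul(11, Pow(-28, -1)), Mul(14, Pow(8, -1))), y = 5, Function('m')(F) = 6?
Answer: Rational(-37, 6) ≈ -6.1667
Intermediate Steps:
Function('q')(G) = Rational(-1, 6) (Function('q')(G) = Pow(-6, -1) = Rational(-1, 6))
A = 6
Q = Rational(19, 14) (Q = Add(Mul(11, Rational(-1, 28)), Mul(14, Rational(1, 8))) = Add(Rational(-11, 28), Rational(7, 4)) = Rational(19, 14) ≈ 1.3571)
Function('g')(H) = Rational(-1, 6)
Add(Function('g')(Q), Mul(-1, A)) = Add(Rational(-1, 6), Mul(-1, 6)) = Add(Rational(-1, 6), -6) = Rational(-37, 6)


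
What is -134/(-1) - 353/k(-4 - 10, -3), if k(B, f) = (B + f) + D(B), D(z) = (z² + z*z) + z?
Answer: 48021/361 ≈ 133.02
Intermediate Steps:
D(z) = z + 2*z² (D(z) = (z² + z²) + z = 2*z² + z = z + 2*z²)
k(B, f) = B + f + B*(1 + 2*B) (k(B, f) = (B + f) + B*(1 + 2*B) = B + f + B*(1 + 2*B))
-134/(-1) - 353/k(-4 - 10, -3) = -134/(-1) - 353/((-4 - 10) - 3 + (-4 - 10)*(1 + 2*(-4 - 10))) = -134*(-1) - 353/(-14 - 3 - 14*(1 + 2*(-14))) = 134 - 353/(-14 - 3 - 14*(1 - 28)) = 134 - 353/(-14 - 3 - 14*(-27)) = 134 - 353/(-14 - 3 + 378) = 134 - 353/361 = 48021/361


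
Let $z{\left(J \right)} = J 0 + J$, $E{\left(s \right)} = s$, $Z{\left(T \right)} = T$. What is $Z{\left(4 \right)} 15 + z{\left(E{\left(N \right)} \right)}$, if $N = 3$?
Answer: $63$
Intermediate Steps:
$z{\left(J \right)} = J$ ($z{\left(J \right)} = 0 + J = J$)
$Z{\left(4 \right)} 15 + z{\left(E{\left(N \right)} \right)} = 4 \cdot 15 + 3 = 60 + 3 = 63$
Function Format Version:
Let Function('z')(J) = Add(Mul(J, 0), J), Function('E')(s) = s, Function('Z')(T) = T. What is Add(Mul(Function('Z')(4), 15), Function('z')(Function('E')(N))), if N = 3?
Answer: 63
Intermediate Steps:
Function('z')(J) = J (Function('z')(J) = Add(0, J) = J)
Add(Mul(Function('Z')(4), 15), Function('z')(Function('E')(N))) = Add(Mul(4, 15), 3) = Add(60, 3) = 63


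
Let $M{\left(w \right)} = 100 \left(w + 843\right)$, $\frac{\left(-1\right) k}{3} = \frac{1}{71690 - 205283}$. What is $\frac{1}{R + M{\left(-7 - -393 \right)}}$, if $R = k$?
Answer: $\frac{44531}{5472859901} \approx 8.1367 \cdot 10^{-6}$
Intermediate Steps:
$k = \frac{1}{44531}$ ($k = - \frac{3}{71690 - 205283} = - \frac{3}{-133593} = \left(-3\right) \left(- \frac{1}{133593}\right) = \frac{1}{44531} \approx 2.2456 \cdot 10^{-5}$)
$M{\left(w \right)} = 84300 + 100 w$ ($M{\left(w \right)} = 100 \left(843 + w\right) = 84300 + 100 w$)
$R = \frac{1}{44531} \approx 2.2456 \cdot 10^{-5}$
$\frac{1}{R + M{\left(-7 - -393 \right)}} = \frac{1}{\frac{1}{44531} + \left(84300 + 100 \left(-7 - -393\right)\right)} = \frac{1}{\frac{1}{44531} + \left(84300 + 100 \left(-7 + 393\right)\right)} = \frac{1}{\frac{1}{44531} + \left(84300 + 100 \cdot 386\right)} = \frac{1}{\frac{1}{44531} + \left(84300 + 38600\right)} = \frac{1}{\frac{1}{44531} + 122900} = \frac{1}{\frac{5472859901}{44531}} = \frac{44531}{5472859901}$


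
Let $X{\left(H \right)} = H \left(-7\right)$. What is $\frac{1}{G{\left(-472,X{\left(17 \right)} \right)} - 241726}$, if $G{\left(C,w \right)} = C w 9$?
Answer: $\frac{1}{263786} \approx 3.791 \cdot 10^{-6}$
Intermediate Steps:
$X{\left(H \right)} = - 7 H$
$G{\left(C,w \right)} = 9 C w$
$\frac{1}{G{\left(-472,X{\left(17 \right)} \right)} - 241726} = \frac{1}{9 \left(-472\right) \left(\left(-7\right) 17\right) - 241726} = \frac{1}{9 \left(-472\right) \left(-119\right) - 241726} = \frac{1}{505512 - 241726} = \frac{1}{263786}$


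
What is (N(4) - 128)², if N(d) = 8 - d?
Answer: 15376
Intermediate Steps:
(N(4) - 128)² = ((8 - 1*4) - 128)² = ((8 - 4) - 128)² = (4 - 128)² = (-124)² = 15376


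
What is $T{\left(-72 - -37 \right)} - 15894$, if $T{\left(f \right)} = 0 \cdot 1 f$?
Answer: $-15894$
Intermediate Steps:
$T{\left(f \right)} = 0$ ($T{\left(f \right)} = 0 f = 0$)
$T{\left(-72 - -37 \right)} - 15894 = 0 - 15894 = -15894$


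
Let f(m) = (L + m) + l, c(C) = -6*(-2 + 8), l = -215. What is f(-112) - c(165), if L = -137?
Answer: -428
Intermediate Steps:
c(C) = -36 (c(C) = -6*6 = -36)
f(m) = -352 + m (f(m) = (-137 + m) - 215 = -352 + m)
f(-112) - c(165) = (-352 - 112) - 1*(-36) = -464 + 36 = -428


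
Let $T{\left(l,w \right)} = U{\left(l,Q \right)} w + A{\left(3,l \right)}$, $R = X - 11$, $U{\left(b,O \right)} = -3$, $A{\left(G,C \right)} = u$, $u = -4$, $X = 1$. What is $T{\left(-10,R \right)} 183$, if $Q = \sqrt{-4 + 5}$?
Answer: $4758$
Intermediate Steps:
$Q = 1$ ($Q = \sqrt{1} = 1$)
$A{\left(G,C \right)} = -4$
$R = -10$ ($R = 1 - 11 = -10$)
$T{\left(l,w \right)} = -4 - 3 w$ ($T{\left(l,w \right)} = - 3 w - 4 = -4 - 3 w$)
$T{\left(-10,R \right)} 183 = \left(-4 - -30\right) 183 = \left(-4 + 30\right) 183 = 26 \cdot 183 = 4758$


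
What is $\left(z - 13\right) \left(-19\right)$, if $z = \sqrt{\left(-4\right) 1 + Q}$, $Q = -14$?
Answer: $247 - 57 i \sqrt{2} \approx 247.0 - 80.61 i$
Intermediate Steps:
$z = 3 i \sqrt{2}$ ($z = \sqrt{\left(-4\right) 1 - 14} = \sqrt{-4 - 14} = \sqrt{-18} = 3 i \sqrt{2} \approx 4.2426 i$)
$\left(z - 13\right) \left(-19\right) = \left(3 i \sqrt{2} - 13\right) \left(-19\right) = \left(-13 + 3 i \sqrt{2}\right) \left(-19\right) = 247 - 57 i \sqrt{2}$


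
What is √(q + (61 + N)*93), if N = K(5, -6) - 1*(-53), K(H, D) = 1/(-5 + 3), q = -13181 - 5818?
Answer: I*√33774/2 ≈ 91.889*I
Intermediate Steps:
q = -18999
K(H, D) = -½ (K(H, D) = 1/(-2) = -½)
N = 105/2 (N = -½ - 1*(-53) = -½ + 53 = 105/2 ≈ 52.500)
√(q + (61 + N)*93) = √(-18999 + (61 + 105/2)*93) = √(-18999 + (227/2)*93) = √(-18999 + 21111/2) = √(-16887/2) = I*√33774/2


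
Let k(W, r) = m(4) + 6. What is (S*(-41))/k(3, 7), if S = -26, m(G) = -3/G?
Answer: 4264/21 ≈ 203.05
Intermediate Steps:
k(W, r) = 21/4 (k(W, r) = -3/4 + 6 = 21/4)
(S*(-41))/k(3, 7) = (-26*(-41))/(21/4) = 1066*(4/21) = 4264/21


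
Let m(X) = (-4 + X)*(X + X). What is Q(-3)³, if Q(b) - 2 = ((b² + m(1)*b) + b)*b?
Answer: -343000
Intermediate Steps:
m(X) = 2*X*(-4 + X) (m(X) = (-4 + X)*(2*X) = 2*X*(-4 + X))
Q(b) = 2 + b*(b² - 5*b) (Q(b) = 2 + ((b² + (2*1*(-4 + 1))*b) + b)*b = 2 + ((b² + (2*1*(-3))*b) + b)*b = 2 + ((b² - 6*b) + b)*b = 2 + (b² - 5*b)*b = 2 + b*(b² - 5*b))
Q(-3)³ = (2 + (-3)³ - 5*(-3)²)³ = (2 - 27 - 5*9)³ = (2 - 27 - 45)³ = (-70)³ = -343000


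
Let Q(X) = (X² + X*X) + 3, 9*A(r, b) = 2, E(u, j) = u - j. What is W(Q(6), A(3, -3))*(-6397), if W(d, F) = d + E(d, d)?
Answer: -479775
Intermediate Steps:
A(r, b) = 2/9 (A(r, b) = (⅑)*2 = 2/9)
Q(X) = 3 + 2*X² (Q(X) = (X² + X²) + 3 = 2*X² + 3 = 3 + 2*X²)
W(d, F) = d (W(d, F) = d + (d - d) = d + 0 = d)
W(Q(6), A(3, -3))*(-6397) = (3 + 2*6²)*(-6397) = (3 + 2*36)*(-6397) = (3 + 72)*(-6397) = 75*(-6397) = -479775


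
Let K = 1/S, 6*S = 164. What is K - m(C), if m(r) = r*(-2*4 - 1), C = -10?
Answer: -7377/82 ≈ -89.963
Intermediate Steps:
S = 82/3 (S = (⅙)*164 = 82/3 ≈ 27.333)
m(r) = -9*r (m(r) = r*(-8 - 1) = r*(-9) = -9*r)
K = 3/82 (K = 1/(82/3) = 3/82 ≈ 0.036585)
K - m(C) = 3/82 - (-9)*(-10) = 3/82 - 1*90 = 3/82 - 90 = -7377/82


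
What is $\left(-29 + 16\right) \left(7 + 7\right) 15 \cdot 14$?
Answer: $-38220$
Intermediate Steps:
$\left(-29 + 16\right) \left(7 + 7\right) 15 \cdot 14 = \left(-13\right) 14 \cdot 15 \cdot 14 = \left(-182\right) 15 \cdot 14 = \left(-2730\right) 14 = -38220$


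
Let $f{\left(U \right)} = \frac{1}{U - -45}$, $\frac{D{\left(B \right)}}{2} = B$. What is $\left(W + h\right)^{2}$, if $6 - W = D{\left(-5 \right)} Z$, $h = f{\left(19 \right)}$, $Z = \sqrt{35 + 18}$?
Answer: $\frac{21857025}{4096} + \frac{1925 \sqrt{53}}{16} \approx 6212.1$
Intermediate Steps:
$D{\left(B \right)} = 2 B$
$Z = \sqrt{53} \approx 7.2801$
$f{\left(U \right)} = \frac{1}{45 + U}$ ($f{\left(U \right)} = \frac{1}{U + 45} = \frac{1}{45 + U}$)
$h = \frac{1}{64}$ ($h = \frac{1}{45 + 19} = \frac{1}{64} \approx 0.015625$)
$W = 6 + 10 \sqrt{53}$ ($W = 6 - 2 \left(-5\right) \sqrt{53} = 6 - - 10 \sqrt{53} = 6 + 10 \sqrt{53} \approx 78.801$)
$\left(W + h\right)^{2} = \left(\left(6 + 10 \sqrt{53}\right) + \frac{1}{64}\right)^{2} = \left(\frac{385}{64} + 10 \sqrt{53}\right)^{2}$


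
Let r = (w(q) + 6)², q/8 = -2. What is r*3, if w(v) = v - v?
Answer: 108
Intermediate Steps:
q = -16 (q = 8*(-2) = -16)
w(v) = 0
r = 36 (r = (0 + 6)² = 6² = 36)
r*3 = 36*3 = 108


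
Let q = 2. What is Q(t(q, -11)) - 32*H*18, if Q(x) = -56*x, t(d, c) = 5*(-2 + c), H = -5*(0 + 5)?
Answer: 18040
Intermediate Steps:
H = -25 (H = -5*5 = -25)
t(d, c) = -10 + 5*c
Q(t(q, -11)) - 32*H*18 = -56*(-10 + 5*(-11)) - 32*(-25)*18 = -56*(-10 - 55) - (-800)*18 = -56*(-65) - 1*(-14400) = 3640 + 14400 = 18040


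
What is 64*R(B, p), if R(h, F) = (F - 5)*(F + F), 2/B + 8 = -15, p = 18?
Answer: 29952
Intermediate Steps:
B = -2/23 (B = 2/(-8 - 15) = 2/(-23) = 2*(-1/23) = -2/23 ≈ -0.086957)
R(h, F) = 2*F*(-5 + F) (R(h, F) = (-5 + F)*(2*F) = 2*F*(-5 + F))
64*R(B, p) = 64*(2*18*(-5 + 18)) = 64*(2*18*13) = 64*468 = 29952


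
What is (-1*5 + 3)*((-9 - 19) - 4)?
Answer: 64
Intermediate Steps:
(-1*5 + 3)*((-9 - 19) - 4) = (-5 + 3)*(-28 - 4) = -2*(-32) = 64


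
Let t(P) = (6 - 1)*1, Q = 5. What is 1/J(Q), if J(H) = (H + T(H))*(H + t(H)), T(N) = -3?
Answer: 1/20 ≈ 0.050000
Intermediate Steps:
t(P) = 5 (t(P) = 5*1 = 5)
J(H) = (-3 + H)*(5 + H) (J(H) = (H - 3)*(H + 5) = (-3 + H)*(5 + H))
1/J(Q) = 1/(-15 + 5² + 2*5) = 1/(-15 + 25 + 10) = 1/20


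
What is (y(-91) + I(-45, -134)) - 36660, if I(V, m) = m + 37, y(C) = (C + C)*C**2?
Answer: -1543899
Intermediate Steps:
y(C) = 2*C**3 (y(C) = (2*C)*C**2 = 2*C**3)
I(V, m) = 37 + m
(y(-91) + I(-45, -134)) - 36660 = (2*(-91)**3 + (37 - 134)) - 36660 = (2*(-753571) - 97) - 36660 = (-1507142 - 97) - 36660 = -1507239 - 36660 = -1543899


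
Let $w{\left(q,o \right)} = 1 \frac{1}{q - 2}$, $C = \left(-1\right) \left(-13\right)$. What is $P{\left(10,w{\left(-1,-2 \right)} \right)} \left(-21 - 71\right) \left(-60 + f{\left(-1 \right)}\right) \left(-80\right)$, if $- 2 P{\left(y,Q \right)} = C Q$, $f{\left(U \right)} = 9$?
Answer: $-813280$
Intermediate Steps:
$C = 13$
$w{\left(q,o \right)} = \frac{1}{-2 + q}$ ($w{\left(q,o \right)} = 1 \frac{1}{-2 + q} = \frac{1}{-2 + q}$)
$P{\left(y,Q \right)} = - \frac{13 Q}{2}$
$P{\left(10,w{\left(-1,-2 \right)} \right)} \left(-21 - 71\right) \left(-60 + f{\left(-1 \right)}\right) \left(-80\right) = - \frac{13}{2 \left(-2 - 1\right)} \left(-21 - 71\right) \left(-60 + 9\right) \left(-80\right) = - \frac{13}{2 \left(-3\right)} \left(\left(-92\right) \left(-51\right)\right) \left(-80\right) = \left(- \frac{13}{2}\right) \left(- \frac{1}{3}\right) 4692 \left(-80\right) = \frac{13}{6} \cdot 4692 \left(-80\right) = 10166 \left(-80\right) = -813280$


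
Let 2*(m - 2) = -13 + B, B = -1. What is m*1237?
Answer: -6185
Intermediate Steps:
m = -5 (m = 2 + (-13 - 1)/2 = 2 + (1/2)*(-14) = 2 - 7 = -5)
m*1237 = -5*1237 = -6185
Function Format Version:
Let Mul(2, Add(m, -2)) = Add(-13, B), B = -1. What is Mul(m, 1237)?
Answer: -6185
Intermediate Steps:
m = -5 (m = Add(2, Mul(Rational(1, 2), Add(-13, -1))) = Add(2, Mul(Rational(1, 2), -14)) = Add(2, -7) = -5)
Mul(m, 1237) = Mul(-5, 1237) = -6185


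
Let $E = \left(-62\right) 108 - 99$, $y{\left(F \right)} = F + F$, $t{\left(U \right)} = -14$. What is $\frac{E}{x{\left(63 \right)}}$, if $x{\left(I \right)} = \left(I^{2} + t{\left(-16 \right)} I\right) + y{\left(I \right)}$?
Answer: $- \frac{755}{357} \approx -2.1148$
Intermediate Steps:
$y{\left(F \right)} = 2 F$
$x{\left(I \right)} = I^{2} - 12 I$ ($x{\left(I \right)} = \left(I^{2} - 14 I\right) + 2 I = I^{2} - 12 I$)
$E = -6795$ ($E = -6696 - 99 = -6795$)
$\frac{E}{x{\left(63 \right)}} = - \frac{6795}{63 \left(-12 + 63\right)} = - \frac{6795}{63 \cdot 51} = - \frac{6795}{3213} = \left(-6795\right) \frac{1}{3213} = - \frac{755}{357}$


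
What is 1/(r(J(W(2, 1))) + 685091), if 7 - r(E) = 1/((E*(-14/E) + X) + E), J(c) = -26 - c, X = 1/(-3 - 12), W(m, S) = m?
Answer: 631/432296853 ≈ 1.4596e-6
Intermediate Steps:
X = -1/15 (X = 1/(-15) = -1/15 ≈ -0.066667)
r(E) = 7 - 1/(-211/15 + E) (r(E) = 7 - 1/((E*(-14/E) - 1/15) + E) = 7 - 1/((-14 - 1/15) + E) = 7 - 1/(-211/15 + E))
1/(r(J(W(2, 1))) + 685091) = 1/((-1492 + 105*(-26 - 1*2))/(-211 + 15*(-26 - 1*2)) + 685091) = 1/((-1492 + 105*(-26 - 2))/(-211 + 15*(-26 - 2)) + 685091) = 1/((-1492 + 105*(-28))/(-211 + 15*(-28)) + 685091) = 1/((-1492 - 2940)/(-211 - 420) + 685091) = 1/(-4432/(-631) + 685091) = 1/(-1/631*(-4432) + 685091) = 1/(4432/631 + 685091) = 1/(432296853/631) = 631/432296853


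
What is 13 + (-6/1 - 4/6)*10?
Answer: -161/3 ≈ -53.667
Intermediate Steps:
13 + (-6/1 - 4/6)*10 = 13 + (-6*1 - 4*⅙)*10 = 13 + (-6 - ⅔)*10 = 13 - 20/3*10 = 13 - 200/3 = -161/3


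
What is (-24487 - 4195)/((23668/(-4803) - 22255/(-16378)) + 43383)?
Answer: -2256227482188/3412379351783 ≈ -0.66119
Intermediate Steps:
(-24487 - 4195)/((23668/(-4803) - 22255/(-16378)) + 43383) = -28682/((23668*(-1/4803) - 22255*(-1/16378)) + 43383) = -28682/((-23668/4803 + 22255/16378) + 43383) = -28682/(-280743739/78663534 + 43383) = -28682/3412379351783/78663534 = -28682*78663534/3412379351783 = -2256227482188/3412379351783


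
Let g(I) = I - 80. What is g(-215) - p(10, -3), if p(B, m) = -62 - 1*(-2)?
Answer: -235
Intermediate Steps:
p(B, m) = -60 (p(B, m) = -62 + 2 = -60)
g(I) = -80 + I
g(-215) - p(10, -3) = (-80 - 215) - 1*(-60) = -295 + 60 = -235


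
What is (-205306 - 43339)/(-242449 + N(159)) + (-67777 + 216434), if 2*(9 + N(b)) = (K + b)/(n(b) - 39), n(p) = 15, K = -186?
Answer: 576691902903/3879319 ≈ 1.4866e+5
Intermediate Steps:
N(b) = -41/8 - b/48 (N(b) = -9 + ((-186 + b)/(15 - 39))/2 = -9 + ((-186 + b)/(-24))/2 = -9 + ((-186 + b)*(-1/24))/2 = -9 + (31/4 - b/24)/2 = -9 + (31/8 - b/48) = -41/8 - b/48)
(-205306 - 43339)/(-242449 + N(159)) + (-67777 + 216434) = (-205306 - 43339)/(-242449 + (-41/8 - 1/48*159)) + (-67777 + 216434) = -248645/(-242449 + (-41/8 - 53/16)) + 148657 = -248645/(-242449 - 135/16) + 148657 = -248645/(-3879319/16) + 148657 = -248645*(-16/3879319) + 148657 = 3978320/3879319 + 148657 = 576691902903/3879319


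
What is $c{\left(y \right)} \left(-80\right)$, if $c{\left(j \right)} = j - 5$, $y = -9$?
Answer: $1120$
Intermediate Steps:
$c{\left(j \right)} = -5 + j$
$c{\left(y \right)} \left(-80\right) = \left(-5 - 9\right) \left(-80\right) = \left(-14\right) \left(-80\right) = 1120$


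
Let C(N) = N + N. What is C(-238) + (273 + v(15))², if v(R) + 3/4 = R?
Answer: 1312585/16 ≈ 82037.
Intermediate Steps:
C(N) = 2*N
v(R) = -¾ + R
C(-238) + (273 + v(15))² = 2*(-238) + (273 + (-¾ + 15))² = -476 + (273 + 57/4)² = -476 + (1149/4)² = -476 + 1320201/16 = 1312585/16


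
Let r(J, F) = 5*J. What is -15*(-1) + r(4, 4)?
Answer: 35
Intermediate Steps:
-15*(-1) + r(4, 4) = -15*(-1) + 5*4 = 15 + 20 = 35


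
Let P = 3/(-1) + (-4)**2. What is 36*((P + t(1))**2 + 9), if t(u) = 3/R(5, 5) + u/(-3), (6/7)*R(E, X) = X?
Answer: 8058724/1225 ≈ 6578.5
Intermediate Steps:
R(E, X) = 7*X/6
P = 13 (P = 3*(-1) + 16 = -3 + 16 = 13)
t(u) = 18/35 - u/3 (t(u) = 3/(((7/6)*5)) + u/(-3) = 3/(35/6) + u*(-1/3) = 3*(6/35) - u/3 = 18/35 - u/3)
36*((P + t(1))**2 + 9) = 36*((13 + (18/35 - 1/3*1))**2 + 9) = 36*((13 + (18/35 - 1/3))**2 + 9) = 36*((13 + 19/105)**2 + 9) = 36*((1384/105)**2 + 9) = 36*(1915456/11025 + 9) = 36*(2014681/11025) = 8058724/1225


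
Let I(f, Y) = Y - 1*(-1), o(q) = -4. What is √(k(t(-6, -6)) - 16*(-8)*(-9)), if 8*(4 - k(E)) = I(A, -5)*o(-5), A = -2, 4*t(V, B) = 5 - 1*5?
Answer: 5*I*√46 ≈ 33.912*I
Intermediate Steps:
t(V, B) = 0 (t(V, B) = (5 - 1*5)/4 = (5 - 5)/4 = (¼)*0 = 0)
I(f, Y) = 1 + Y (I(f, Y) = Y + 1 = 1 + Y)
k(E) = 2 (k(E) = 4 - (1 - 5)*(-4)/8 = 4 - (-1)*(-4)/2 = 4 - ⅛*16 = 4 - 2 = 2)
√(k(t(-6, -6)) - 16*(-8)*(-9)) = √(2 - 16*(-8)*(-9)) = √(2 + 128*(-9)) = √(2 - 1152) = √(-1150) = 5*I*√46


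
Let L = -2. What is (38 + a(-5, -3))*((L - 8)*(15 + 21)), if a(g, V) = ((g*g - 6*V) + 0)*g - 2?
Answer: 64440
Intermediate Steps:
a(g, V) = -2 + g*(g² - 6*V) (a(g, V) = ((g² - 6*V) + 0)*g - 2 = (g² - 6*V)*g - 2 = g*(g² - 6*V) - 2 = -2 + g*(g² - 6*V))
(38 + a(-5, -3))*((L - 8)*(15 + 21)) = (38 + (-2 + (-5)³ - 6*(-3)*(-5)))*((-2 - 8)*(15 + 21)) = (38 + (-2 - 125 - 90))*(-10*36) = (38 - 217)*(-360) = -179*(-360) = 64440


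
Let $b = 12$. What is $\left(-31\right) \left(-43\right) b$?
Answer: $15996$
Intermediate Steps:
$\left(-31\right) \left(-43\right) b = \left(-31\right) \left(-43\right) 12 = 1333 \cdot 12 = 15996$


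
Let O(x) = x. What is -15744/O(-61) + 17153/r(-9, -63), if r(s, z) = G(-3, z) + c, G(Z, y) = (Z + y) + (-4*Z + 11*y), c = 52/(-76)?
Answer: 203778937/866566 ≈ 235.16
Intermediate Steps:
c = -13/19 (c = 52*(-1/76) = -13/19 ≈ -0.68421)
G(Z, y) = -3*Z + 12*y
r(s, z) = 158/19 + 12*z (r(s, z) = (-3*(-3) + 12*z) - 13/19 = (9 + 12*z) - 13/19 = 158/19 + 12*z)
-15744/O(-61) + 17153/r(-9, -63) = -15744/(-61) + 17153/(158/19 + 12*(-63)) = -15744*(-1/61) + 17153/(158/19 - 756) = 15744/61 + 17153/(-14206/19) = 15744/61 + 17153*(-19/14206) = 15744/61 - 325907/14206 = 203778937/866566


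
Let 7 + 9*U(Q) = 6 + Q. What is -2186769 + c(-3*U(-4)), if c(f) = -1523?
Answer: -2188292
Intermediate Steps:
U(Q) = -⅑ + Q/9 (U(Q) = -7/9 + (6 + Q)/9 = -7/9 + (⅔ + Q/9) = -⅑ + Q/9)
-2186769 + c(-3*U(-4)) = -2186769 - 1523 = -2188292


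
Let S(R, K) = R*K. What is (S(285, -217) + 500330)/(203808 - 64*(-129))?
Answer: 438485/212064 ≈ 2.0677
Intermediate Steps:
S(R, K) = K*R
(S(285, -217) + 500330)/(203808 - 64*(-129)) = (-217*285 + 500330)/(203808 - 64*(-129)) = (-61845 + 500330)/(203808 + 8256) = 438485/212064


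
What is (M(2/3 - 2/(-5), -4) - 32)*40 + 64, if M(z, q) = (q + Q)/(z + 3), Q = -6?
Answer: -80176/61 ≈ -1314.4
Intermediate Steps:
M(z, q) = (-6 + q)/(3 + z) (M(z, q) = (q - 6)/(z + 3) = (-6 + q)/(3 + z))
(M(2/3 - 2/(-5), -4) - 32)*40 + 64 = ((-6 - 4)/(3 + (2/3 - 2/(-5))) - 32)*40 + 64 = (-10/(3 + (2*(⅓) - 2*(-⅕))) - 32)*40 + 64 = (-10/(3 + (⅔ + ⅖)) - 32)*40 + 64 = (-10/(3 + 16/15) - 32)*40 + 64 = (-10/(61/15) - 32)*40 + 64 = ((15/61)*(-10) - 32)*40 + 64 = (-150/61 - 32)*40 + 64 = -2102/61*40 + 64 = -84080/61 + 64 = -80176/61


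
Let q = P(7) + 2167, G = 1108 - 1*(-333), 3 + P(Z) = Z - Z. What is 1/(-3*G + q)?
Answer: -1/2159 ≈ -0.00046318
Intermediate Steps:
P(Z) = -3 (P(Z) = -3 + (Z - Z) = -3 + 0 = -3)
G = 1441 (G = 1108 + 333 = 1441)
q = 2164 (q = -3 + 2167 = 2164)
1/(-3*G + q) = 1/(-3*1441 + 2164) = 1/(-4323 + 2164) = 1/(-2159) = -1/2159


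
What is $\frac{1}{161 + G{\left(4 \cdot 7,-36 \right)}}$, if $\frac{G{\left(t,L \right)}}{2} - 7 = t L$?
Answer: $- \frac{1}{1841} \approx -0.00054318$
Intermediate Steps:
$G{\left(t,L \right)} = 14 + 2 L t$ ($G{\left(t,L \right)} = 14 + 2 t L = 14 + 2 L t$)
$\frac{1}{161 + G{\left(4 \cdot 7,-36 \right)}} = \frac{1}{161 + \left(14 + 2 \left(-36\right) 4 \cdot 7\right)} = \frac{1}{161 + \left(14 + 2 \left(-36\right) 28\right)} = \frac{1}{161 + \left(14 - 2016\right)} = \frac{1}{161 - 2002} = \frac{1}{-1841} = - \frac{1}{1841}$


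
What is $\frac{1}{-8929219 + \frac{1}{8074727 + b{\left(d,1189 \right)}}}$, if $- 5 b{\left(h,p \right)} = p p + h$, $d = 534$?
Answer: $- \frac{7791876}{69575367224843} \approx -1.1199 \cdot 10^{-7}$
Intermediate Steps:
$b{\left(h,p \right)} = - \frac{h}{5} - \frac{p^{2}}{5}$ ($b{\left(h,p \right)} = - \frac{p p + h}{5} = - \frac{p^{2} + h}{5} = - \frac{h + p^{2}}{5} = - \frac{h}{5} - \frac{p^{2}}{5}$)
$\frac{1}{-8929219 + \frac{1}{8074727 + b{\left(d,1189 \right)}}} = \frac{1}{-8929219 + \frac{1}{8074727 - \left(\frac{534}{5} + \frac{1189^{2}}{5}\right)}} = \frac{1}{-8929219 + \frac{1}{8074727 - 282851}} = \frac{1}{-8929219 + \frac{1}{7791876}} = \frac{1}{- \frac{69575367224843}{7791876}} = - \frac{7791876}{69575367224843}$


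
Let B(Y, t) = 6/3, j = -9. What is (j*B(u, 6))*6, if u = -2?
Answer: -108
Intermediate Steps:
B(Y, t) = 2 (B(Y, t) = 6*(⅓) = 2)
(j*B(u, 6))*6 = -9*2*6 = -18*6 = -108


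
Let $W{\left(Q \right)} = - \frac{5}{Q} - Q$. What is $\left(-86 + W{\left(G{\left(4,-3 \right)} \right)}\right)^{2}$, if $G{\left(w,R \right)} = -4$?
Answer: $\frac{104329}{16} \approx 6520.6$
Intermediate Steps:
$W{\left(Q \right)} = - Q - \frac{5}{Q}$
$\left(-86 + W{\left(G{\left(4,-3 \right)} \right)}\right)^{2} = \left(-86 - \left(-4 + \frac{5}{-4}\right)\right)^{2} = \left(-86 + \left(4 - - \frac{5}{4}\right)\right)^{2} = \left(-86 + \left(4 + \frac{5}{4}\right)\right)^{2} = \left(-86 + \frac{21}{4}\right)^{2} = \left(- \frac{323}{4}\right)^{2} = \frac{104329}{16}$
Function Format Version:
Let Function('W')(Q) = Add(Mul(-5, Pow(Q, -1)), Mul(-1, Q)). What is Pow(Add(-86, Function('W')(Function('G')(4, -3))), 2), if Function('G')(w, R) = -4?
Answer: Rational(104329, 16) ≈ 6520.6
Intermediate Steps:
Function('W')(Q) = Add(Mul(-1, Q), Mul(-5, Pow(Q, -1)))
Pow(Add(-86, Function('W')(Function('G')(4, -3))), 2) = Pow(Add(-86, Add(Mul(-1, -4), Mul(-5, Pow(-4, -1)))), 2) = Pow(Add(-86, Add(4, Mul(-5, Rational(-1, 4)))), 2) = Pow(Add(-86, Add(4, Rational(5, 4))), 2) = Pow(Add(-86, Rational(21, 4)), 2) = Pow(Rational(-323, 4), 2) = Rational(104329, 16)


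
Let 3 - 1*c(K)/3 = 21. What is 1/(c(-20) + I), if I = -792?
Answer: -1/846 ≈ -0.0011820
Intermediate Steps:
c(K) = -54 (c(K) = 9 - 3*21 = 9 - 63 = -54)
1/(c(-20) + I) = 1/(-54 - 792) = 1/(-846) = -1/846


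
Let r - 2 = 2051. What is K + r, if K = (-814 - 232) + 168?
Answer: 1175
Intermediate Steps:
r = 2053 (r = 2 + 2051 = 2053)
K = -878 (K = -1046 + 168 = -878)
K + r = -878 + 2053 = 1175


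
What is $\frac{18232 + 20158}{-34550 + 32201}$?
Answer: $- \frac{38390}{2349} \approx -16.343$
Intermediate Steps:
$\frac{18232 + 20158}{-34550 + 32201} = \frac{38390}{-2349} = 38390 \left(- \frac{1}{2349}\right) = - \frac{38390}{2349}$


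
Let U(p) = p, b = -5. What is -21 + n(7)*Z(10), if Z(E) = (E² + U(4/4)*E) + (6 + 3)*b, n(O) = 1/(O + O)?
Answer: -229/14 ≈ -16.357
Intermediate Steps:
n(O) = 1/(2*O)
Z(E) = -45 + E + E² (Z(E) = (E² + (4/4)*E) + (6 + 3)*(-5) = (E² + (4*(¼))*E) + 9*(-5) = (E² + 1*E) - 45 = (E² + E) - 45 = (E + E²) - 45 = -45 + E + E²)
-21 + n(7)*Z(10) = -21 + ((½)/7)*(-45 + 10 + 10²) = -21 + ((½)*(⅐))*(-45 + 10 + 100) = -21 + (1/14)*65 = -21 + 65/14 = -229/14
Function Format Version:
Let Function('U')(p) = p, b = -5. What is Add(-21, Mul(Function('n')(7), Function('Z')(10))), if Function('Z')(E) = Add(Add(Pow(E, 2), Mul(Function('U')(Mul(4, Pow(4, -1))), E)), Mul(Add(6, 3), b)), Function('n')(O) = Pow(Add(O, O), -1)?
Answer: Rational(-229, 14) ≈ -16.357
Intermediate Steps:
Function('n')(O) = Mul(Rational(1, 2), Pow(O, -1)) (Function('n')(O) = Pow(Mul(2, O), -1) = Mul(Rational(1, 2), Pow(O, -1)))
Function('Z')(E) = Add(-45, E, Pow(E, 2)) (Function('Z')(E) = Add(Add(Pow(E, 2), Mul(Mul(4, Pow(4, -1)), E)), Mul(Add(6, 3), -5)) = Add(Add(Pow(E, 2), Mul(Mul(4, Rational(1, 4)), E)), Mul(9, -5)) = Add(Add(Pow(E, 2), Mul(1, E)), -45) = Add(Add(Pow(E, 2), E), -45) = Add(Add(E, Pow(E, 2)), -45) = Add(-45, E, Pow(E, 2)))
Add(-21, Mul(Function('n')(7), Function('Z')(10))) = Add(-21, Mul(Mul(Rational(1, 2), Pow(7, -1)), Add(-45, 10, Pow(10, 2)))) = Add(-21, Mul(Mul(Rational(1, 2), Rational(1, 7)), Add(-45, 10, 100))) = Add(-21, Mul(Rational(1, 14), 65)) = Add(-21, Rational(65, 14)) = Rational(-229, 14)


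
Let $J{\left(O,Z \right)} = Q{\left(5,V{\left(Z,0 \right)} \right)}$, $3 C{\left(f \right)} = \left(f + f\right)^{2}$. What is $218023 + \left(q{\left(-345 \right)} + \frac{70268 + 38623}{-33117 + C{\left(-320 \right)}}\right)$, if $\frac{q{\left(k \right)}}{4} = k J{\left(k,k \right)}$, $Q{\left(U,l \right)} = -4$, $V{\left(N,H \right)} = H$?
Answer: $\frac{69354318880}{310249} \approx 2.2354 \cdot 10^{5}$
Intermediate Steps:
$C{\left(f \right)} = \frac{4 f^{2}}{3}$ ($C{\left(f \right)} = \frac{\left(f + f\right)^{2}}{3} = \frac{\left(2 f\right)^{2}}{3} = \frac{4 f^{2}}{3}$)
$J{\left(O,Z \right)} = -4$
$q{\left(k \right)} = - 16 k$ ($q{\left(k \right)} = 4 k \left(-4\right) = 4 \left(- 4 k\right) = - 16 k$)
$218023 + \left(q{\left(-345 \right)} + \frac{70268 + 38623}{-33117 + C{\left(-320 \right)}}\right) = 218023 + \left(\left(-16\right) \left(-345\right) + \frac{70268 + 38623}{-33117 + \frac{4 \left(-320\right)^{2}}{3}}\right) = 218023 + \left(5520 + \frac{108891}{-33117 + \frac{4}{3} \cdot 102400}\right) = 218023 + \left(5520 + \frac{108891}{-33117 + \frac{409600}{3}}\right) = 218023 + \left(5520 + \frac{108891}{\frac{310249}{3}}\right) = 218023 + \left(5520 + 108891 \cdot \frac{3}{310249}\right) = 218023 + \left(5520 + \frac{326673}{310249}\right) = 218023 + \frac{1712901153}{310249} = \frac{69354318880}{310249}$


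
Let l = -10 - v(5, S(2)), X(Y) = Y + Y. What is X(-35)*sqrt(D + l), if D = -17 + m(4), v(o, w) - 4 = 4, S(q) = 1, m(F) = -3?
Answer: -70*I*sqrt(38) ≈ -431.51*I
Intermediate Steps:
X(Y) = 2*Y
v(o, w) = 8 (v(o, w) = 4 + 4 = 8)
l = -18 (l = -10 - 1*8 = -10 - 8 = -18)
D = -20 (D = -17 - 3 = -20)
X(-35)*sqrt(D + l) = (2*(-35))*sqrt(-20 - 18) = -70*I*sqrt(38)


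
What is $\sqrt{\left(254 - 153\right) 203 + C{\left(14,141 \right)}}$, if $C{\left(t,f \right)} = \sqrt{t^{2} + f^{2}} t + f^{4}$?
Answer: $\sqrt{395274664 + 14 \sqrt{20077}} \approx 19882.0$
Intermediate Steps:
$C{\left(t,f \right)} = f^{4} + t \sqrt{f^{2} + t^{2}}$ ($C{\left(t,f \right)} = \sqrt{f^{2} + t^{2}} t + f^{4} = t \sqrt{f^{2} + t^{2}} + f^{4} = f^{4} + t \sqrt{f^{2} + t^{2}}$)
$\sqrt{\left(254 - 153\right) 203 + C{\left(14,141 \right)}} = \sqrt{\left(254 - 153\right) 203 + \left(141^{4} + 14 \sqrt{141^{2} + 14^{2}}\right)} = \sqrt{101 \cdot 203 + \left(395254161 + 14 \sqrt{19881 + 196}\right)} = \sqrt{20503 + \left(395254161 + 14 \sqrt{20077}\right)} = \sqrt{395274664 + 14 \sqrt{20077}}$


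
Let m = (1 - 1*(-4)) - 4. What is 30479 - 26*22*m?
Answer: 29907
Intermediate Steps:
m = 1 (m = (1 + 4) - 4 = 5 - 4 = 1)
30479 - 26*22*m = 30479 - 26*22 = 30479 - 572 = 29907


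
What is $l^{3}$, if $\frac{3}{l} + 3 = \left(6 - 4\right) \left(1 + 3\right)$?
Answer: $\frac{27}{125} \approx 0.216$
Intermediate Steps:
$l = \frac{3}{5}$ ($l = \frac{3}{-3 + \left(6 - 4\right) \left(1 + 3\right)} = \frac{3}{-3 + \left(6 - 4\right) 4} = \frac{3}{-3 + 2 \cdot 4} = \frac{3}{-3 + 8} = \frac{3}{5} \approx 0.6$)
$l^{3} = \left(\frac{3}{5}\right)^{3} = \frac{27}{125}$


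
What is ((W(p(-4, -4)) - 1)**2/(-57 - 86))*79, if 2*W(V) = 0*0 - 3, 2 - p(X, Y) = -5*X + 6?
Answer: -1975/572 ≈ -3.4528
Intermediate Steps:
p(X, Y) = -4 + 5*X (p(X, Y) = 2 - (-5*X + 6) = 2 - (6 - 5*X) = 2 + (-6 + 5*X) = -4 + 5*X)
W(V) = -3/2 (W(V) = (0*0 - 3)/2 = (0 - 3)/2 = (1/2)*(-3) = -3/2)
((W(p(-4, -4)) - 1)**2/(-57 - 86))*79 = ((-3/2 - 1)**2/(-57 - 86))*79 = ((-5/2)**2/(-143))*79 = -1/143*25/4*79 = -25/572*79 = -1975/572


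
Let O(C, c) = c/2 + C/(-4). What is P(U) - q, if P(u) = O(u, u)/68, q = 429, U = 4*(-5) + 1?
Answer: -116707/272 ≈ -429.07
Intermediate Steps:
O(C, c) = c/2 - C/4 (O(C, c) = c*(1/2) + C*(-1/4) = c/2 - C/4)
U = -19 (U = -20 + 1 = -19)
P(u) = u/272 (P(u) = (u/2 - u/4)/68 = (u/4)*(1/68) = u/272)
P(U) - q = (1/272)*(-19) - 1*429 = -19/272 - 429 = -116707/272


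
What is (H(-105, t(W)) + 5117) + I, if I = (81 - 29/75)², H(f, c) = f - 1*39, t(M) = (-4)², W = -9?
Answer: 64527241/5625 ≈ 11472.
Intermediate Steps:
t(M) = 16
H(f, c) = -39 + f (H(f, c) = f - 39 = -39 + f)
I = 36554116/5625 (I = (81 - 29/75)² = (6046/75)² = 36554116/5625 ≈ 6498.5)
(H(-105, t(W)) + 5117) + I = ((-39 - 105) + 5117) + 36554116/5625 = (-144 + 5117) + 36554116/5625 = 4973 + 36554116/5625 = 64527241/5625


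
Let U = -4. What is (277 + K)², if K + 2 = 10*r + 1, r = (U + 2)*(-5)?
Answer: 141376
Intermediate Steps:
r = 10 (r = (-4 + 2)*(-5) = -2*(-5) = 10)
K = 99 (K = -2 + (10*10 + 1) = -2 + (100 + 1) = -2 + 101 = 99)
(277 + K)² = (277 + 99)² = 376² = 141376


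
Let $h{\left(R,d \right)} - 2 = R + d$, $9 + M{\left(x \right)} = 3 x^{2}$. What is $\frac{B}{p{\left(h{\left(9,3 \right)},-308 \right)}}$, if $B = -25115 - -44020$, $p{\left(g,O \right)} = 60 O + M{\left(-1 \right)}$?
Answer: $- \frac{18905}{18486} \approx -1.0227$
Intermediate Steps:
$M{\left(x \right)} = -9 + 3 x^{2}$
$h{\left(R,d \right)} = 2 + R + d$ ($h{\left(R,d \right)} = 2 + \left(R + d\right) = 2 + R + d$)
$p{\left(g,O \right)} = -6 + 60 O$ ($p{\left(g,O \right)} = 60 O - \left(9 - 3 \left(-1\right)^{2}\right) = 60 O + \left(-9 + 3 \cdot 1\right) = 60 O + \left(-9 + 3\right) = 60 O - 6 = -6 + 60 O$)
$B = 18905$ ($B = -25115 + 44020 = 18905$)
$\frac{B}{p{\left(h{\left(9,3 \right)},-308 \right)}} = \frac{18905}{-6 + 60 \left(-308\right)} = \frac{18905}{-6 - 18480} = \frac{18905}{-18486} = 18905 \left(- \frac{1}{18486}\right) = - \frac{18905}{18486}$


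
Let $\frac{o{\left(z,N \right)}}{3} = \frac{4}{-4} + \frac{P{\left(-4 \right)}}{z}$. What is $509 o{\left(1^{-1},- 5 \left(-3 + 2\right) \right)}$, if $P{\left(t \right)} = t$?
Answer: $-7635$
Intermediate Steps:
$o{\left(z,N \right)} = -3 - \frac{12}{z}$ ($o{\left(z,N \right)} = 3 \left(\frac{4}{-4} - \frac{4}{z}\right) = 3 \left(4 \left(- \frac{1}{4}\right) - \frac{4}{z}\right) = 3 \left(-1 - \frac{4}{z}\right) = -3 - \frac{12}{z}$)
$509 o{\left(1^{-1},- 5 \left(-3 + 2\right) \right)} = 509 \left(-3 - \frac{12}{1^{-1}}\right) = 509 \left(-3 - \frac{12}{1}\right) = 509 \left(-3 - 12\right) = 509 \left(-15\right) = -7635$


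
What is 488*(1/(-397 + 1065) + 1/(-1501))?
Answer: 101626/250667 ≈ 0.40542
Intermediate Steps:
488*(1/(-397 + 1065) + 1/(-1501)) = 488*(1/668 - 1/1501) = 488*(833/1002668) = 101626/250667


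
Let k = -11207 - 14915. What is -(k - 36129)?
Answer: 62251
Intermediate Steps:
k = -26122
-(k - 36129) = -(-26122 - 36129) = -1*(-62251) = 62251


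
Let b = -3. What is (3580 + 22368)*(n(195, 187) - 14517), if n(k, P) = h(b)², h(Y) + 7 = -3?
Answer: -374092316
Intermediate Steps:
h(Y) = -10 (h(Y) = -7 - 3 = -10)
n(k, P) = 100 (n(k, P) = (-10)² = 100)
(3580 + 22368)*(n(195, 187) - 14517) = (3580 + 22368)*(100 - 14517) = 25948*(-14417) = -374092316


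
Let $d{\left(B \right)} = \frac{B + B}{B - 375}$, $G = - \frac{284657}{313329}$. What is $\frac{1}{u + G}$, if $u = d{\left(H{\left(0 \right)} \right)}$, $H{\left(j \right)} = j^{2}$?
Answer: $- \frac{313329}{284657} \approx -1.1007$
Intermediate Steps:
$G = - \frac{284657}{313329}$ ($G = \left(-284657\right) \frac{1}{313329} = - \frac{284657}{313329} \approx -0.90849$)
$d{\left(B \right)} = \frac{2 B}{-375 + B}$
$u = 0$ ($u = \frac{2 \cdot 0^{2}}{-375 + 0^{2}} = 2 \cdot 0 \frac{1}{-375 + 0} = 2 \cdot 0 \frac{1}{-375} = 2 \cdot 0 \left(- \frac{1}{375}\right) = 0$)
$\frac{1}{u + G} = \frac{1}{0 - \frac{284657}{313329}} = \frac{1}{- \frac{284657}{313329}} = - \frac{313329}{284657}$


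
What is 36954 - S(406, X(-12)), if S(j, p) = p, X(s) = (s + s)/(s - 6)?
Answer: 110858/3 ≈ 36953.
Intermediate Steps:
X(s) = 2*s/(-6 + s) (X(s) = (2*s)/(-6 + s) = 2*s/(-6 + s))
36954 - S(406, X(-12)) = 36954 - 2*(-12)/(-6 - 12) = 36954 - 2*(-12)/(-18) = 36954 - 2*(-12)*(-1)/18 = 36954 - 1*4/3 = 36954 - 4/3 = 110858/3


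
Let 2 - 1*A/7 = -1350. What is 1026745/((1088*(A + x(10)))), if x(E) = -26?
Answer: 1026745/10268544 ≈ 0.099989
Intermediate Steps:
A = 9464 (A = 14 - 7*(-1350) = 14 + 9450 = 9464)
1026745/((1088*(A + x(10)))) = 1026745/((1088*(9464 - 26))) = 1026745/((1088*9438)) = 1026745/10268544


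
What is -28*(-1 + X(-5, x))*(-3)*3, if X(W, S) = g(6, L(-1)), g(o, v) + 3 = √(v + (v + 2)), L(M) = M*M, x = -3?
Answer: -504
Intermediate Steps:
L(M) = M²
g(o, v) = -3 + √(2 + 2*v) (g(o, v) = -3 + √(v + (v + 2)) = -3 + √(v + (2 + v)) = -3 + √(2 + 2*v))
X(W, S) = -1 (X(W, S) = -3 + √(2 + 2*(-1)²) = -3 + √(2 + 2*1) = -3 + √(2 + 2) = -3 + √4 = -3 + 2 = -1)
-28*(-1 + X(-5, x))*(-3)*3 = -28*(-1 - 1)*(-3)*3 = -(-56)*(-3)*3 = -28*6*3 = -168*3 = -504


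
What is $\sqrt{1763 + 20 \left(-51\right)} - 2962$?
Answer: $-2962 + \sqrt{743} \approx -2934.7$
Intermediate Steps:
$\sqrt{1763 + 20 \left(-51\right)} - 2962 = \sqrt{1763 - 1020} - 2962 = \sqrt{743} - 2962 = -2962 + \sqrt{743}$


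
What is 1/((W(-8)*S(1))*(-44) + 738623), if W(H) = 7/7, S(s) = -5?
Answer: 1/738843 ≈ 1.3535e-6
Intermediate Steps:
W(H) = 1 (W(H) = 7*(⅐) = 1)
1/((W(-8)*S(1))*(-44) + 738623) = 1/((1*(-5))*(-44) + 738623) = 1/(-5*(-44) + 738623) = 1/(220 + 738623) = 1/738843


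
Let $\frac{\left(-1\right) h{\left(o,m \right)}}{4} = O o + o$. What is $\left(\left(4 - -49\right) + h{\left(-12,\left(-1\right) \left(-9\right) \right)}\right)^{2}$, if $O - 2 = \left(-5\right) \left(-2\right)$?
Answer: $458329$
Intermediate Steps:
$O = 12$ ($O = 2 - -10 = 2 + 10 = 12$)
$h{\left(o,m \right)} = - 52 o$ ($h{\left(o,m \right)} = - 4 \left(12 o + o\right) = - 4 \cdot 13 o = - 52 o$)
$\left(\left(4 - -49\right) + h{\left(-12,\left(-1\right) \left(-9\right) \right)}\right)^{2} = \left(\left(4 - -49\right) - -624\right)^{2} = \left(\left(4 + 49\right) + 624\right)^{2} = \left(53 + 624\right)^{2} = 677^{2} = 458329$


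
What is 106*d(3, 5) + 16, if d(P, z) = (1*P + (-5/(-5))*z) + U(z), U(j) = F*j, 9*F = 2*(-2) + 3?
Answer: 7246/9 ≈ 805.11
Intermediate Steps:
F = -1/9 (F = (2*(-2) + 3)/9 = (-4 + 3)/9 = (1/9)*(-1) = -1/9 ≈ -0.11111)
U(j) = -j/9
d(P, z) = P + 8*z/9 (d(P, z) = (1*P + (-5/(-5))*z) - z/9 = (P + (-5*(-1/5))*z) - z/9 = (P + 1*z) - z/9 = (P + z) - z/9 = P + 8*z/9)
106*d(3, 5) + 16 = 106*(3 + (8/9)*5) + 16 = 106*(3 + 40/9) + 16 = 106*(67/9) + 16 = 7102/9 + 16 = 7246/9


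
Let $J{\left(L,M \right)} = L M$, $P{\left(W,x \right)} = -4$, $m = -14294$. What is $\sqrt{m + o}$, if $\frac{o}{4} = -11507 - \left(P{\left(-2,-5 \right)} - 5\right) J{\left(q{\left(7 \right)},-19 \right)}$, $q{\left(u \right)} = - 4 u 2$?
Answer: $i \sqrt{22018} \approx 148.38 i$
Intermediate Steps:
$q{\left(u \right)} = - 8 u$
$o = -7724$ ($o = 4 \left(-11507 - \left(-4 - 5\right) \left(-8\right) 7 \left(-19\right)\right) = 4 \left(-11507 - - 9 \left(\left(-56\right) \left(-19\right)\right)\right) = 4 \left(-11507 - \left(-9\right) 1064\right) = 4 \left(-11507 - -9576\right) = 4 \left(-11507 + 9576\right) = 4 \left(-1931\right) = -7724$)
$\sqrt{m + o} = \sqrt{-14294 - 7724} = \sqrt{-22018} = i \sqrt{22018}$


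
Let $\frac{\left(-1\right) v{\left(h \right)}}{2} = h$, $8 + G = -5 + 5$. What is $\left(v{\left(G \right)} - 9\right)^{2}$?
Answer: $49$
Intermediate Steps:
$G = -8$ ($G = -8 + \left(-5 + 5\right) = -8 + 0 = -8$)
$v{\left(h \right)} = - 2 h$
$\left(v{\left(G \right)} - 9\right)^{2} = \left(\left(-2\right) \left(-8\right) - 9\right)^{2} = \left(16 - 9\right)^{2} = 7^{2} = 49$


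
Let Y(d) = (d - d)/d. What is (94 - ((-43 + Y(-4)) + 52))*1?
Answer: 85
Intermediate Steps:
Y(d) = 0 (Y(d) = 0/d = 0)
(94 - ((-43 + Y(-4)) + 52))*1 = (94 - ((-43 + 0) + 52))*1 = (94 - (-43 + 52))*1 = (94 - 1*9)*1 = (94 - 9)*1 = 85*1 = 85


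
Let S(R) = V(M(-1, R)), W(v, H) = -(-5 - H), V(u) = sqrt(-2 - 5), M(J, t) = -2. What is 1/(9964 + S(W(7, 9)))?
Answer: 9964/99281303 - I*sqrt(7)/99281303 ≈ 0.00010036 - 2.6649e-8*I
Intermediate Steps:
V(u) = I*sqrt(7) (V(u) = sqrt(-7) = I*sqrt(7))
W(v, H) = 5 + H
S(R) = I*sqrt(7)
1/(9964 + S(W(7, 9))) = 1/(9964 + I*sqrt(7))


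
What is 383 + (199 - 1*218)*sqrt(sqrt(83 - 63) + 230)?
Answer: 383 - 19*sqrt(230 + 2*sqrt(5)) ≈ 92.063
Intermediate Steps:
383 + (199 - 1*218)*sqrt(sqrt(83 - 63) + 230) = 383 + (199 - 218)*sqrt(sqrt(20) + 230) = 383 - 19*sqrt(2*sqrt(5) + 230) = 383 - 19*sqrt(230 + 2*sqrt(5))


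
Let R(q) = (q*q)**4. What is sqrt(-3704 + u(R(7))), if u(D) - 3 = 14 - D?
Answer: 2*I*sqrt(1442122) ≈ 2401.8*I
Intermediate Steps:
R(q) = q**8 (R(q) = (q**2)**4 = q**8)
u(D) = 17 - D (u(D) = 3 + (14 - D) = 17 - D)
sqrt(-3704 + u(R(7))) = sqrt(-3704 + (17 - 1*7**8)) = sqrt(-3704 + (17 - 1*5764801)) = sqrt(-3704 + (17 - 5764801)) = sqrt(-3704 - 5764784) = sqrt(-5768488) = 2*I*sqrt(1442122)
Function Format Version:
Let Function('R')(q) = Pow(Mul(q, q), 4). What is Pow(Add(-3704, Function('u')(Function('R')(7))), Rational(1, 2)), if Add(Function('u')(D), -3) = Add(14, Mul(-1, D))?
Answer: Mul(2, I, Pow(1442122, Rational(1, 2))) ≈ Mul(2401.8, I)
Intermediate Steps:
Function('R')(q) = Pow(q, 8) (Function('R')(q) = Pow(Pow(q, 2), 4) = Pow(q, 8))
Function('u')(D) = Add(17, Mul(-1, D)) (Function('u')(D) = Add(3, Add(14, Mul(-1, D))) = Add(17, Mul(-1, D)))
Pow(Add(-3704, Function('u')(Function('R')(7))), Rational(1, 2)) = Pow(Add(-3704, Add(17, Mul(-1, Pow(7, 8)))), Rational(1, 2)) = Pow(Add(-3704, Add(17, Mul(-1, 5764801))), Rational(1, 2)) = Pow(Add(-3704, Add(17, -5764801)), Rational(1, 2)) = Pow(Add(-3704, -5764784), Rational(1, 2)) = Pow(-5768488, Rational(1, 2)) = Mul(2, I, Pow(1442122, Rational(1, 2)))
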